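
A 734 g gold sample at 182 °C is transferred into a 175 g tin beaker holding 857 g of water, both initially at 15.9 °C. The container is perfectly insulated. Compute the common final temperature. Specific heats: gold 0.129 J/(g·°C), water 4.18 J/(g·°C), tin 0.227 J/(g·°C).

Net heat exchanged in the isolated system is zero:
734*0.129*(T − 182) + 857*4.18*(T − 15.9) + 175*0.227*(T − 15.9) = 0
(94.69 + 3582.3 + 39.73) T = 94.69*182 + 3582.3*15.9 + 39.73*15.9
T = 74822 / 3716.7 = 20.1 °C

T_f ≈ 20.1 °C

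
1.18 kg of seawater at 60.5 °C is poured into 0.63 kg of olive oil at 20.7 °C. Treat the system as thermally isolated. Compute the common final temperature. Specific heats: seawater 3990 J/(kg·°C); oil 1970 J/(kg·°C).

|Q_seawater| = |Q_oil|:
1.18·3990·(60.5 − T) = 0.63·1970·(T − 20.7)
4708.2(60.5 − T) = 1241.1(T − 20.7)
5949.3 T = 310537  ⇒  T ≈ 52.20 °C

T_f ≈ 52.2 °C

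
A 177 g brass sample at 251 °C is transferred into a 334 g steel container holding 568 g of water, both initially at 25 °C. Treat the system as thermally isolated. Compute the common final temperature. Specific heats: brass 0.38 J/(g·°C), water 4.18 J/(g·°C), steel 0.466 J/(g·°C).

T_f ≈ 30.9 °C

With ΣQ=0 the equilibrium temperature is the m·c-weighted mean:
T_f = (67.26*251 + 2374.2*25 + 155.64*25) / (67.26 + 2374.2 + 155.64)
    = 80129 / 2597.1 ≈ 30.85 °C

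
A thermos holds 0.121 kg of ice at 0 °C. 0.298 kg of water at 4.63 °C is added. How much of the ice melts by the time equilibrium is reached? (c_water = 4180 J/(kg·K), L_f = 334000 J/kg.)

Water can give up m c ΔT = 0.298·4180·4.63 = 5767.3 J before reaching 0 °C.
Melting all 0.121 kg of ice would need 0.121·334000 = 40414 J.
Since 5767.3 < 40414 J, not all the ice melts; equilibrium is at 0 °C.
m_melt = 5767.3 / L_f = 0.01727 kg.

m_melted ≈ 0.0173 kg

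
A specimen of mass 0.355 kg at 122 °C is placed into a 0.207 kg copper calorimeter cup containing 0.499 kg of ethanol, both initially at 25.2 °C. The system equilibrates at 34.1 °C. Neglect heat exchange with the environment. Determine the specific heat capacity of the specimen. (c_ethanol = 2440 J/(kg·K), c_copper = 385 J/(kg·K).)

c ≈ 370 J/(kg·K)

Heat gained plus heat lost sum to zero:
0.355×c×(34.1 − 122) + 0.499×2440×(34.1 − 25.2) + 0.207×385×(34.1 − 25.2) = 0
-31.2 c = -11546
c = -11546/-31.2 ≈ 370 J/(kg·K)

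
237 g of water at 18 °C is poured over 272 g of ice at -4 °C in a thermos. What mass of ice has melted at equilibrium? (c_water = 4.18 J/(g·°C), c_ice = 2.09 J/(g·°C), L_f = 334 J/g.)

Cooling the water to 0 °C releases 237·4.18·18 = 17832 J.
Warming the ice to 0 °C takes 272·2.09·4 = 2273.9 J, leaving 15558 J for melting.
Melting all 272 g of ice would need 272·334 = 90848 J.
Since 15558 < 90848 J, not all the ice melts; equilibrium is at 0 °C.
m_melt = 15558 / L_f = 46.58 g.

m_melted ≈ 46.6 g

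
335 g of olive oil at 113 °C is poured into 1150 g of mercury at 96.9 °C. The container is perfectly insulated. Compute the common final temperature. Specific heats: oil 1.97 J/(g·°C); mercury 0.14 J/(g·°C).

Set heat shed by the hot body equal to heat absorbed by the cold body:
335×1.97×(113 − T) = 1150×0.14×(T − 96.9)
659.95(113 − T) = 161(T − 96.9)
820.95 T = 90175  ⇒  T ≈ 109.84 °C

T_f ≈ 109.8 °C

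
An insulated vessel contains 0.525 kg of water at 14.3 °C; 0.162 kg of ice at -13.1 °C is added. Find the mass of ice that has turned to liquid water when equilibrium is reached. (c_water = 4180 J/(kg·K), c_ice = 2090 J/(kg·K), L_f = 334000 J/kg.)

m_melted ≈ 0.0807 kg

Heat available from the water dropping to 0 °C: 0.525×4180×14.3 = 31381 J.
Of that, 0.162×2090×13.1 = 4435.4 J goes to bring the ice to 0 °C, leaving 26946 J.
Fully melting the ice requires m_ice L_f = 0.162×334000 = 54108 J.
That's not enough to melt it all — equilibrium is at 0 °C with ice remaining.
m_melted×334000 = 26946  ⇒  m_melted ≈ 0.08068 kg.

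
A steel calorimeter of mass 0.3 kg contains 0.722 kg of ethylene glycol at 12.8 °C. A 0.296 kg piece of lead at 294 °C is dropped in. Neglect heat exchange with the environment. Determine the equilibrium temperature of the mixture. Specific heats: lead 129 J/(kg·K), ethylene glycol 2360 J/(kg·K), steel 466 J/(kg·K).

Let T be the final temperature. ΣQ_i = 0:
0.296·129·(T − 294) + 0.722·2360·(T − 12.8) + 0.3·466·(T − 12.8) = 0
1881.9 T = 34826
T ≈ 18.51 °C

T_f ≈ 18.5 °C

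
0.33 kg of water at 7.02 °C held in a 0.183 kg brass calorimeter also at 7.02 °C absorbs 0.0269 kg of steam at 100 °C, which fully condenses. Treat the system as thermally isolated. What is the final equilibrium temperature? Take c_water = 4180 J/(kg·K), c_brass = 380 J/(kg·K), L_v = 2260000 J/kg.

T_f ≈ 52.7 °C

Heat gained plus heat lost sum to zero:
condense steam: −0.0269·2260000 = −60794; condensate cools 100→T: 0.0269·4180·(T − 100) = 112.44(T − 100); water warms: 0.33·4180·(T − 7.02) = 1379.4(T − 7.02); brass cup: 0.183·380·(T − 7.02) = 69.54(T − 7.02)
1561.4 T = 60794 + 11244 + 10172 = 82210
T ≈ 52.65 °C — below 100 °C, confirming all the steam condensed.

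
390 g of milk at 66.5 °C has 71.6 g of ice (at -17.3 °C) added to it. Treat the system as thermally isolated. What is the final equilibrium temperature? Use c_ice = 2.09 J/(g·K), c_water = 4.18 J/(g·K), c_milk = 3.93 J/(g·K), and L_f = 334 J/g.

T_f ≈ 41.2 °C

Energy balance with sensible and latent terms:
ice -17.3→0 °C: 71.6·2.09·17.3 = 2588.8; melt ice: 71.6·334 = 23914; warm the meltwater: 299.29 T; milk: 1532.7(T − 66.5)
1832 T = 101925 − 26503 = 75421
T ≈ 41.17 °C. Since T > 0 °C, the all-ice-melts assumption holds.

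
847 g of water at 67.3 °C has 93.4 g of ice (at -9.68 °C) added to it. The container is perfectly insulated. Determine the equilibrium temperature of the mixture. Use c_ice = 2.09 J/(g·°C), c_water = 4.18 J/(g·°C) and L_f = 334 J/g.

T_f ≈ 52.2 °C

Net heat exchanged in the isolated system is zero:
warm ice to 0 °C: 93.4×2.09×(0 − (-9.68)) = 1889.6
  fusion: m_ice L_f = 93.4×334 = 31196
  meltwater 0→T: 93.4×4.18×T = 390.41 T
  water: 3540.5(T − 67.3)
3930.9 T = 238273 − 33085 = 205188
T ≈ 52.20 °C. Since T > 0 °C, the all-ice-melts assumption holds.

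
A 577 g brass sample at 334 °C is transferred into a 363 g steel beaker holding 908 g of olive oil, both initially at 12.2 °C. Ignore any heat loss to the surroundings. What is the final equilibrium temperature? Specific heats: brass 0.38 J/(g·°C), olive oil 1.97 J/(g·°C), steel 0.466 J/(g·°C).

T_f ≈ 44.6 °C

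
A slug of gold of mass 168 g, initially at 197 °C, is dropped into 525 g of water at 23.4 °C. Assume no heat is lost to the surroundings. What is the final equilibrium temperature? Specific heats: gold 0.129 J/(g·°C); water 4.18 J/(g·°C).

T_f ≈ 25.1 °C

With ΣQ=0 the equilibrium temperature is the m·c-weighted mean:
T_f = (21.67*197 + 2194.5*23.4) / (21.67 + 2194.5)
    = 55621 / 2216.2 ≈ 25.10 °C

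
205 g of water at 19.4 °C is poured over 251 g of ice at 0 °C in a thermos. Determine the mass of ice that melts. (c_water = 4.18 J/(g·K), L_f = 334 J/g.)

Water can give up m c ΔT = 205×4.18×19.4 = 16624 J before reaching 0 °C.
Melting all 251 g of ice would need 251×334 = 83834 J.
Since 16624 < 83834 J, not all the ice melts; equilibrium is at 0 °C.
m_melted×334 = 16624  ⇒  m_melted ≈ 49.77 g.

m_melted ≈ 49.8 g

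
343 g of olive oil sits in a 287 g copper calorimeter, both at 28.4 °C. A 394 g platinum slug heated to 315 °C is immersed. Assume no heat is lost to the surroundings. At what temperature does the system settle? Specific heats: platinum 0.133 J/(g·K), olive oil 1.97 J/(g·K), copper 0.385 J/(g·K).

T_f ≈ 46.3 °C

With ΣQ=0 the equilibrium temperature is the m·c-weighted mean:
T_f = (52.4*315 + 675.71*28.4 + 110.5*28.4) / (52.4 + 675.71 + 110.5)
    = 38835 / 838.61 ≈ 46.31 °C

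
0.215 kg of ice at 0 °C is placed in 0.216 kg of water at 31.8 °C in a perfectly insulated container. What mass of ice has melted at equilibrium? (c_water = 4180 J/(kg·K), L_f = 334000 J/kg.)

Cooling the water to 0 °C releases 0.216×4180×31.8 = 28712 J.
To melt every bit of ice: 0.215×334000 = 71810 J.
Since 28712 < 71810 J, not all the ice melts; equilibrium is at 0 °C.
Mass melted = 28712/334000 ≈ 0.08596 kg.

m_melted ≈ 0.086 kg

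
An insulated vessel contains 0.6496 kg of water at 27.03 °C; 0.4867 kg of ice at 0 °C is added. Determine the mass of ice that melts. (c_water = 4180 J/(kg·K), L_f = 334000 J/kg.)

Water can give up m c ΔT = 0.6496·4180·27.03 = 73395 J before reaching 0 °C.
To melt every bit of ice: 0.4867·334000 = 162558 J.
Since 73395 < 162558 J, not all the ice melts; equilibrium is at 0 °C.
Mass melted = 73395/334000 ≈ 0.2197 kg.

m_melted ≈ 0.22 kg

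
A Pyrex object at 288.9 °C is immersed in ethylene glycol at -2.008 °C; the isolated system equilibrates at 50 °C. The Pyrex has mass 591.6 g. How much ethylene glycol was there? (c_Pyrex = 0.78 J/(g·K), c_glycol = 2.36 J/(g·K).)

|Q_Pyrex| = |Q_glycol|:
591.6×0.78×(288.9 − 50) = m×2.36×(50 − (-2.008))
122.74 m = 110240  ⇒  m ≈ 898.2 g

m ≈ 898 g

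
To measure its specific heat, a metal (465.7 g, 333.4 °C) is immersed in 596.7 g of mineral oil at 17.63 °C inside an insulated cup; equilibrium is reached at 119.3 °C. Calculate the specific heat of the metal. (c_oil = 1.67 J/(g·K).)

m_s c (T_s − T_f) = m_oil c_oil (T_f − T_0):
465.7×c×(333.4 − 119.3) = 596.7×1.67×(119.3 − 17.63)
99706 c = 101313  ⇒  c ≈ 1.016 J/(g·K)

c ≈ 1.02 J/(g·K)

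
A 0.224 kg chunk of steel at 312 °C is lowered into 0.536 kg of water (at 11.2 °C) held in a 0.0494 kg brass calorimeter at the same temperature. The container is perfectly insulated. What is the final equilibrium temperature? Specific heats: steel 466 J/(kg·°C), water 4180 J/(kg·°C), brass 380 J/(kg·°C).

T_f ≈ 24.5 °C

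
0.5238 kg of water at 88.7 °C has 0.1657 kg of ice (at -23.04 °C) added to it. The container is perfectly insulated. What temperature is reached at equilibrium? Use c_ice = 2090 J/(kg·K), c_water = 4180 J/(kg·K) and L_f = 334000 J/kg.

T_f ≈ 45.4 °C

Taking heat into each body as positive, Σ m c ΔT = 0:
ice -23.04→0 °C: 0.1657·2090·23.04 = 7979.1
  melt ice: 0.1657·334000 = 55344
  meltwater 0→T: 0.1657·4180·T = 692.63 T
  water: 2189.5(T − 88.7)
2882.1 T = 194207 − 63323 = 130884
T ≈ 45.41 °C (positive, so assuming full melt was valid).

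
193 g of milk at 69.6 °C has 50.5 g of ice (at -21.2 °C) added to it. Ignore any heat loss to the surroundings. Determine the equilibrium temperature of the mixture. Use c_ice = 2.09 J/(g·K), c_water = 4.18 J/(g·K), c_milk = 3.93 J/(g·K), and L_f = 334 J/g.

T_f ≈ 34.7 °C

Energy conservation, ΣQ = 0:
warm ice to 0 °C: 50.5×2.09×(0 − (-21.2)) = 2237.6
  fusion: m_ice L_f = 50.5×334 = 16867
  meltwater 0→T: 50.5×4.18×T = 211.09 T
  milk cools: 193×3.93×(T − 69.6) = 758.49(T − 69.6)
969.58 T = 52791 − 19105 = 33686
T ≈ 34.74 °C (positive, so assuming full melt was valid).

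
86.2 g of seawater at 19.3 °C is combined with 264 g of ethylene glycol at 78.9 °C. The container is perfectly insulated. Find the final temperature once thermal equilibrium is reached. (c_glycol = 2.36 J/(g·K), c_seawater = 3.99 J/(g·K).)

T_f ≈ 57.7 °C

Setting the total heat transfer to zero:
264*2.36*(T − 78.9) + 86.2*3.99*(T − 19.3) = 0
623.04(T − 78.9) + 343.94(T − 19.3) = 0
(623.04 + 343.94) T = 623.04*78.9 + 343.94*19.3
T = 55796 / 966.98 = 57.7 °C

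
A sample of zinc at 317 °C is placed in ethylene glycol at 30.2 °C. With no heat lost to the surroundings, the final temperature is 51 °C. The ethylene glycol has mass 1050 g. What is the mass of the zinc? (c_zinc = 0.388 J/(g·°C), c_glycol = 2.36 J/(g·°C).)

m ≈ 499 g

|Q_zinc| = |Q_glycol|:
m·0.388·(317 − 51) = 1050·2.36·(51 − 30.2)
103.21 m = 51542  ⇒  m ≈ 499.4 g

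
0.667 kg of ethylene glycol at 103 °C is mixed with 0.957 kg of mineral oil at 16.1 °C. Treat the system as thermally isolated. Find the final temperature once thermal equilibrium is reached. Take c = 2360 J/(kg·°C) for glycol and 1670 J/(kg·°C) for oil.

T_f ≈ 59.2 °C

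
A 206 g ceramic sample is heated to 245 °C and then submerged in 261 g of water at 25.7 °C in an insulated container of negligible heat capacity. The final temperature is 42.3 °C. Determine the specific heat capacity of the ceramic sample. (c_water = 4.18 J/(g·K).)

Setting the total heat transfer to zero:
206×c×(42.3 − 245) + 261×4.18×(42.3 − 25.7) = 0
-41756 c = -18110
c = -18110/-41756 ≈ 0.4337 J/(g·K)

c ≈ 0.434 J/(g·K)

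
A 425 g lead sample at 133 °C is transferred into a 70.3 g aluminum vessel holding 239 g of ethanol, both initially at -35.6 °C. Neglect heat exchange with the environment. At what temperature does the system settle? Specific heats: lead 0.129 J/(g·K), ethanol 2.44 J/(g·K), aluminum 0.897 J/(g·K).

T_f ≈ -22.4 °C

Energy conservation, ΣQ = 0:
425·0.129·(T − 133) + 239·2.44·(T − (-35.6)) + 70.3·0.897·(T − (-35.6)) = 0
54.83(T − 133) + 583.16(T − (-35.6)) + 63.06(T − (-35.6)) = 0
(54.83 + 583.16 + 63.06) T = 54.83·133 + 583.16·(-35.6) + 63.06·(-35.6)
T = -15714 / 701.04 = -22.4 °C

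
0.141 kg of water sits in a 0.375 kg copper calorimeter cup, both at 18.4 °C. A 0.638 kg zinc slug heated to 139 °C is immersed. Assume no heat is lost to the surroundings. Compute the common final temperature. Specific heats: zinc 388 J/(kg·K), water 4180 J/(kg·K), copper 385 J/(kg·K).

T_f ≈ 48.8 °C

Let T be the final temperature. ΣQ_i = 0:
0.638*388*(T − 139) + 0.141*4180*(T − 18.4) + 0.375*385*(T − 18.4) = 0
981.3 T = 47910
T = 47910 / 981.3 = 48.8 °C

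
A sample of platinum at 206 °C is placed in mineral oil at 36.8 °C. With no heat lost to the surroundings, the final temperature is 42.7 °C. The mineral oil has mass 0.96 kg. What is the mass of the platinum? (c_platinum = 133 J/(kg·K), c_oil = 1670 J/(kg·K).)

|Q_platinum| = |Q_oil|:
m·133·(206 − 42.7) = 0.96·1670·(42.7 − 36.8)
21719 m = 9458.9  ⇒  m ≈ 0.4355 kg

m ≈ 0.436 kg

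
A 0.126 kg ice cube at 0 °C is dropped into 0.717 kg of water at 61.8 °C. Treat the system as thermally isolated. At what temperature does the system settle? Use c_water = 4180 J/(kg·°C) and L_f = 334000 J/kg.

Setting the total heat transfer to zero:
latent heat to melt: 0.126×334000 = 42084; warm the meltwater: 526.68 T; water: 2997.1(T − 61.8)
3523.7 T = 185218 − 42084 = 143134
T ≈ 40.62 °C (positive, so assuming full melt was valid).

T_f ≈ 40.6 °C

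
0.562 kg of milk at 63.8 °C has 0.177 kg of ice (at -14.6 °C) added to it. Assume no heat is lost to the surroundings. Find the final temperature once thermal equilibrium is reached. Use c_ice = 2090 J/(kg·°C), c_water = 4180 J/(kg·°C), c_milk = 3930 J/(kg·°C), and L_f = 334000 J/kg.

T_f ≈ 25.9 °C

Net heat exchanged in the isolated system is zero:
warm ice to 0 °C: 0.177·2090·(0 − (-14.6)) = 5401; latent heat to melt: 0.177·334000 = 59118; warm the meltwater: 739.86 T; milk cools: 0.562·3930·(T − 63.8) = 2208.7(T − 63.8)
2948.5 T = 140913 − 64519 = 76394
T ≈ 25.91 °C (positive, so assuming full melt was valid).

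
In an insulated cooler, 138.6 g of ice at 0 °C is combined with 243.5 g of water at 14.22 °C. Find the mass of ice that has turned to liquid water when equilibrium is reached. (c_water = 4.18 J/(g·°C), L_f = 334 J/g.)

Heat available from the water dropping to 0 °C: 243.5×4.18×14.22 = 14474 J.
Fully melting the ice requires m_ice L_f = 138.6×334 = 46292 J.
14474 J < 46292 J, so only part of the ice melts and the system sits at 0 °C.
m_melt = 14474 / L_f = 43.33 g.

m_melted ≈ 43.3 g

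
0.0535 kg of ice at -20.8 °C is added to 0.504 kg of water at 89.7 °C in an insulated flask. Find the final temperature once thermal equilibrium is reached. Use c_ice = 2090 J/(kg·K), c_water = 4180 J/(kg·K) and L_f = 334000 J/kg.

T_f ≈ 72.4 °C

Setting the total heat transfer to zero:
warm ice to 0 °C: 0.0535×2090×(0 − (-20.8)) = 2325.8; melt ice: 0.0535×334000 = 17869; meltwater 0→T: 0.0535×4180×T = 223.63 T; water cools: 0.504×4180×(T − 89.7) = 2106.7(T − 89.7)
2330.3 T = 188973 − 20195 = 168778
T ≈ 72.43 °C (positive, so assuming full melt was valid).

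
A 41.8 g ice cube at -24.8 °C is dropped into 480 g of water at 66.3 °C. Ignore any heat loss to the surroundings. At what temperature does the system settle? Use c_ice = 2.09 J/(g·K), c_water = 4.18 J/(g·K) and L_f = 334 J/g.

Heat gained plus heat lost sum to zero:
ice -24.8→0 °C: 41.8·2.09·24.8 = 2166.6
  latent heat to melt: 41.8·334 = 13961
  warm the meltwater: 174.72 T
  water cools: 480·4.18·(T − 66.3) = 2006.4(T − 66.3)
2181.1 T = 133024 − 16128 = 116897
T ≈ 53.59 °C (positive, so assuming full melt was valid).

T_f ≈ 53.6 °C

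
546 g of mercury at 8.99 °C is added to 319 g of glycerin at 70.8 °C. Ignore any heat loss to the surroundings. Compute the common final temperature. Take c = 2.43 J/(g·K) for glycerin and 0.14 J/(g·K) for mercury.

Taking heat into each body as positive, Σ m c ΔT = 0:
319×2.43×(T − 70.8) + 546×0.14×(T − 8.99) = 0
775.17(T − 70.8) + 76.44(T − 8.99) = 0
(775.17 + 76.44) T = 775.17×70.8 + 76.44×8.99
T = 55569/851.61 ≈ 65.25 °C

T_f ≈ 65.3 °C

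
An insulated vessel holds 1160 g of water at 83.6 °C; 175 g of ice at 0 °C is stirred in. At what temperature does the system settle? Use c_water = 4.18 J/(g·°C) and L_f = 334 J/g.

T_f ≈ 62.2 °C

Energy conservation, ΣQ = 0:
melt ice: 175·334 = 58450; meltwater 0→T: 175·4.18·T = 731.5 T; water: 4848.8(T − 83.6)
5580.3 T = 405360 − 58450 = 346910
T ≈ 62.17 °C (positive, so assuming full melt was valid).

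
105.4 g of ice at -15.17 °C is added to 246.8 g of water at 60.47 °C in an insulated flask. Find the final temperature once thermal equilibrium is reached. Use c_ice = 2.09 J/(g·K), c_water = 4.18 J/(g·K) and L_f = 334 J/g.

Conservation of energy gives ΣQ = 0:
ice -15.17→0 °C: 105.4·2.09·15.17 = 3341.7
  fusion: m_ice L_f = 105.4·334 = 35204
  meltwater 0→T: 105.4·4.18·T = 440.57 T
  water: 1031.6(T − 60.47)
1472.2 T = 62382 − 38545 = 23837
T ≈ 16.19 °C (positive, so assuming full melt was valid).

T_f ≈ 16.2 °C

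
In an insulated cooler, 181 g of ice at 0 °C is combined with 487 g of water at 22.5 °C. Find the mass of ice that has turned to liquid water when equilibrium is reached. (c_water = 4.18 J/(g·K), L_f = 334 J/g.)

Water can give up m c ΔT = 487·4.18·22.5 = 45802 J before reaching 0 °C.
Melting all 181 g of ice would need 181·334 = 60454 J.
Since 45802 < 60454 J, not all the ice melts; equilibrium is at 0 °C.
m_melt = 45802 / L_f = 137.1 g.

m_melted ≈ 137 g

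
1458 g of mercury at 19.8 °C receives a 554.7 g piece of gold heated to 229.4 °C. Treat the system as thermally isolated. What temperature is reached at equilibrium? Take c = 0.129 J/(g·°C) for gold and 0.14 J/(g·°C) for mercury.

T_f ≈ 74.2 °C

Net heat exchanged in the isolated system is zero:
554.7·0.129·(T − 229.4) + 1458·0.14·(T − 19.8) = 0
71.56(T − 229.4) + 204.12(T − 19.8) = 0
275.68 T = 20457
T = 20457 / 275.68 = 74.2 °C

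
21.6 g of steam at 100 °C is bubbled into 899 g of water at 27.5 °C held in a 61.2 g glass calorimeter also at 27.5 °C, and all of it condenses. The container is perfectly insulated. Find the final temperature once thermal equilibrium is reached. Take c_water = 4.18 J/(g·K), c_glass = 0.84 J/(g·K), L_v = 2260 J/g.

T_f ≈ 41.7 °C

Setting the total heat transfer to zero:
condense steam: −21.6×2260 = −48816; condensate cools 100→T: 21.6×4.18×(T − 100) = 90.29(T − 100); water warms: 899×4.18×(T − 27.5) = 3757.8(T − 27.5); cup: 51.41(T − 27.5)
3899.5 T = 48816 + 9028.8 + 104754 = 162599
T ≈ 41.70 °C (< 100 °C, so full condensation is consistent).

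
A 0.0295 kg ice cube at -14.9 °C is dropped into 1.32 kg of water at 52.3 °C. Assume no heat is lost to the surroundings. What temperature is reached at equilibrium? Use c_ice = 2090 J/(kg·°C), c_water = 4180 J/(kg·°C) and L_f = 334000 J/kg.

T_f ≈ 49.2 °C

Conservation of energy gives ΣQ = 0:
ice -14.9→0 °C: 0.0295·2090·14.9 = 918.66
  fusion: m_ice L_f = 0.0295·334000 = 9853
  meltwater 0→T: 0.0295·4180·T = 123.31 T
  water: 5517.6(T − 52.3)
5640.9 T = 288570 − 10772 = 277799
T ≈ 49.25 °C. Since T > 0 °C, the all-ice-melts assumption holds.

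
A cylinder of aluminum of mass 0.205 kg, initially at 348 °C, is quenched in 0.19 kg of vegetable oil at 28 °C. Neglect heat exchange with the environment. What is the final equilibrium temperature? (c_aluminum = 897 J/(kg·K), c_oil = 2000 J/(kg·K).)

T_f ≈ 132.4 °C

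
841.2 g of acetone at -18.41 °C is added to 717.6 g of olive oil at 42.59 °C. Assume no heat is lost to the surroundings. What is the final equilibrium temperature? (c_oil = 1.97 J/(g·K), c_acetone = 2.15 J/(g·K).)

T_f ≈ 8.4 °C

T_f = Σ m_i c_i T_i / Σ m_i c_i:
T_f = (1413.7×42.59 + 1808.6×(-18.41)) / (1413.7 + 1808.6)
    = 26912 / 3222.3 ≈ 8.35 °C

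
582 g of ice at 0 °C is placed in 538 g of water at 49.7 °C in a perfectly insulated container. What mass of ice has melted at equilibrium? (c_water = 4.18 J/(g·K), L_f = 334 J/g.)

Cooling the water to 0 °C releases 538·4.18·49.7 = 111767 J.
To melt every bit of ice: 582·334 = 194388 J.
That's not enough to melt it all — equilibrium is at 0 °C with ice remaining.
Mass melted = 111767/334 ≈ 334.6 g.

m_melted ≈ 335 g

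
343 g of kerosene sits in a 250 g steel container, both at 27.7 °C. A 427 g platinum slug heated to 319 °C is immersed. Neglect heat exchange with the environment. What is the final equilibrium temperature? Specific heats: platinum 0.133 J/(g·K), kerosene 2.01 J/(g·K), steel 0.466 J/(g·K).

T_f ≈ 46.9 °C

Conservation of energy gives ΣQ = 0:
427×0.133×(T − 319) + 343×2.01×(T − 27.7) + 250×0.466×(T − 27.7) = 0
(56.79 + 689.43 + 116.5) T = 56.79×319 + 689.43×27.7 + 116.5×27.7
T ≈ 46.88 °C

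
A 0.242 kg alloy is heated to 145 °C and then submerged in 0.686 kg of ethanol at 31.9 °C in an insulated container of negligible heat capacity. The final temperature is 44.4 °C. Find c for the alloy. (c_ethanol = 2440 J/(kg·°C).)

c ≈ 859 J/(kg·°C)

m_s c (T_s − T_f) = m_ethanol c_ethanol (T_f − T_0):
0.242·c·(145 − 44.4) = 0.686·2440·(44.4 − 31.9)
24.35 c = 20923  ⇒  c ≈ 859.4 J/(kg·°C)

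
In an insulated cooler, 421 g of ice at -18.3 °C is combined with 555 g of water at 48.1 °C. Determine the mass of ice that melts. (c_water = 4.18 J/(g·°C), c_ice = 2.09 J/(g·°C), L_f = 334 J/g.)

Water can give up m c ΔT = 555×4.18×48.1 = 111587 J before reaching 0 °C.
Of that, 421×2.09×18.3 = 16102 J goes to bring the ice to 0 °C, leaving 95485 J.
Fully melting the ice requires m_ice L_f = 421×334 = 140614 J.
Since 95485 < 140614 J, not all the ice melts; equilibrium is at 0 °C.
m_melt = 95485 / L_f = 285.9 g.

m_melted ≈ 286 g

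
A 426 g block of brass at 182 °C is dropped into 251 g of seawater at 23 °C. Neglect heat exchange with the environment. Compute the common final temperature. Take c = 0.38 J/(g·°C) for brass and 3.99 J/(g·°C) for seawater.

T_f ≈ 45.1 °C

T_f = Σ m_i c_i T_i / Σ m_i c_i:
T_f = (161.88·182 + 1001.5·23) / (161.88 + 1001.5)
    = 52496 / 1163.4 ≈ 45.12 °C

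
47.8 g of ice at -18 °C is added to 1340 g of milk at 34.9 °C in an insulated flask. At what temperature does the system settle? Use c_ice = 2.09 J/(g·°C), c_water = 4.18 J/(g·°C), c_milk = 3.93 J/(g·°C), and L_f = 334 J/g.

Setting the total heat transfer to zero:
ice -18→0 °C: 47.8·2.09·18 = 1798.2
  fusion: m_ice L_f = 47.8·334 = 15965
  warm the meltwater: 199.8 T
  milk cools: 1340·3.93·(T − 34.9) = 5266.2(T − 34.9)
5466 T = 183790 − 17763 = 166027
T ≈ 30.37 °C — above 0 °C, consistent with complete melting.

T_f ≈ 30.4 °C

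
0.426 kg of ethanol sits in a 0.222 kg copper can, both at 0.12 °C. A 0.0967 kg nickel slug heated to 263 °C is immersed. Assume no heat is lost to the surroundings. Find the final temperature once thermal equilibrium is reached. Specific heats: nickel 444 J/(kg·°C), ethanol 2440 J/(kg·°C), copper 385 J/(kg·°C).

T_f ≈ 9.8 °C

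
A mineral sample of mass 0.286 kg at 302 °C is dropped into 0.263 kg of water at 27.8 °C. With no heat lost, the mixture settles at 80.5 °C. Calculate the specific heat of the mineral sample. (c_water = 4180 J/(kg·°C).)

c ≈ 915 J/(kg·°C)

m_s c (T_s − T_f) = m_water c_water (T_f − T_0):
0.286×c×(302 − 80.5) = 0.263×4180×(80.5 − 27.8)
63.35 c = 57935  ⇒  c ≈ 914.5 J/(kg·°C)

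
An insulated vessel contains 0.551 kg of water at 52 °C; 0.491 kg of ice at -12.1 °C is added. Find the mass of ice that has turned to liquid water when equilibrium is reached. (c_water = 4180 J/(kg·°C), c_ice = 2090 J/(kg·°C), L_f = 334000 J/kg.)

Heat available from the water dropping to 0 °C: 0.551×4180×52 = 119765 J.
Warming the ice to 0 °C takes 0.491×2090×12.1 = 12417 J, leaving 107348 J for melting.
To melt every bit of ice: 0.491×334000 = 163994 J.
That's not enough to melt it all — equilibrium is at 0 °C with ice remaining.
m_melt = 107348 / L_f = 0.3214 kg.

m_melted ≈ 0.321 kg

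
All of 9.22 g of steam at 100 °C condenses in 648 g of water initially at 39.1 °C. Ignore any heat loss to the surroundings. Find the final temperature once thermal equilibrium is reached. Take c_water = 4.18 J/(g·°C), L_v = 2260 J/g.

T_f ≈ 47.5 °C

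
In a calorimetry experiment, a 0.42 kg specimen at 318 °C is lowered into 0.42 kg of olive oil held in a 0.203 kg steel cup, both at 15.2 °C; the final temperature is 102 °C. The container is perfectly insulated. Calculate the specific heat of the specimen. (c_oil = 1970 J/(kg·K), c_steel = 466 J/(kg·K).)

c ≈ 882 J/(kg·K)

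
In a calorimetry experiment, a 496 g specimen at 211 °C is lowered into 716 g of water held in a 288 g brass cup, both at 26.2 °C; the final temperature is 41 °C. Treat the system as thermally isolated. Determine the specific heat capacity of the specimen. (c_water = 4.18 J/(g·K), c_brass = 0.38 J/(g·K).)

c ≈ 0.545 J/(g·K)

Taking heat into each body as positive, Σ m c ΔT = 0:
496·c·(41 − 211) + 716·4.18·(41 − 26.2) + 288·0.38·(41 − 26.2) = 0
-84320 c = -45914
c = -45914/-84320 ≈ 0.5445 J/(g·K)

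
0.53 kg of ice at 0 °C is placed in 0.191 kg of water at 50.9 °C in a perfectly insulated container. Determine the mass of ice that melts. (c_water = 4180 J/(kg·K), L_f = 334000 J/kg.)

m_melted ≈ 0.122 kg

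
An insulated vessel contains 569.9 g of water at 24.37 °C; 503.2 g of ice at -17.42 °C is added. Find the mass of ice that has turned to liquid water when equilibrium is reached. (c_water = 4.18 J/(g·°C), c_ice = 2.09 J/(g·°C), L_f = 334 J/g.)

Heat available from the water dropping to 0 °C: 569.9·4.18·24.37 = 58054 J.
Of that, 503.2·2.09·17.42 = 18320 J goes to bring the ice to 0 °C, leaving 39733 J.
Fully melting the ice requires m_ice L_f = 503.2·334 = 168069 J.
That's not enough to melt it all — equilibrium is at 0 °C with ice remaining.
Mass melted = 39733/334 ≈ 119 g.

m_melted ≈ 119 g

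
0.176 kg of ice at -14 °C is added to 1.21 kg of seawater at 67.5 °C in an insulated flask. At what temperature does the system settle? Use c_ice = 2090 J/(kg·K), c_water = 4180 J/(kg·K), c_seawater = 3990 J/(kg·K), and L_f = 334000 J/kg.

T_f ≈ 47.1 °C

Energy conservation, ΣQ = 0:
ice -14→0 °C: 0.176×2090×14 = 5149.8
  melt ice: 0.176×334000 = 58784
  warm the meltwater: 735.68 T
  seawater: 4827.9(T − 67.5)
5563.6 T = 325883 − 63934 = 261949
T ≈ 47.08 °C. Since T > 0 °C, the all-ice-melts assumption holds.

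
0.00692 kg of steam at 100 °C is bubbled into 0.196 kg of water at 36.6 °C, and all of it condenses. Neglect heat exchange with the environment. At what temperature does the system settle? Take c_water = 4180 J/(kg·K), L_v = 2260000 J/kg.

Sum of m c ΔT and latent-heat terms is zero:
steam→water at 100 °C releases m L_v = 0.00692·2260000 = 15639; condensate cools 100→T: 0.00692·4180·(T − 100) = 28.93(T − 100); water warms: 0.196·4180·(T − 36.6) = 819.28(T − 36.6)
848.21 T = 15639 + 2892.6 + 29986 = 48517
T ≈ 57.20 °C, under the boiling point, so the assumption holds.

T_f ≈ 57.2 °C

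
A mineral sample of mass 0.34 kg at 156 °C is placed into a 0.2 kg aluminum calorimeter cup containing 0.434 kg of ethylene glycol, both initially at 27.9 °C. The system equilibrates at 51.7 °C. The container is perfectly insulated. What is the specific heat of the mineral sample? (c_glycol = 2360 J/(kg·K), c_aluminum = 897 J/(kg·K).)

Net heat exchanged in the isolated system is zero:
0.34·c·(51.7 − 156) + 0.434·2360·(51.7 − 27.9) + 0.2·897·(51.7 − 27.9) = 0
-35.46 c = -28647
c = -28647/-35.46 ≈ 807.8 J/(kg·K)

c ≈ 808 J/(kg·K)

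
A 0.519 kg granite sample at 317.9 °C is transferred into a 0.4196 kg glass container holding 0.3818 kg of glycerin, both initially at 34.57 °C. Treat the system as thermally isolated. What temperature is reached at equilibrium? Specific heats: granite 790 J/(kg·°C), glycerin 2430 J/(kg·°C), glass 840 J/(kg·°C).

T_f ≈ 103.3 °C

T_f = Σ m_i c_i T_i / Σ m_i c_i:
T_f = (410.01*317.9 + 927.77*34.57 + 352.46*34.57) / (410.01 + 927.77 + 352.46)
    = 174600 / 1690.2 ≈ 103.30 °C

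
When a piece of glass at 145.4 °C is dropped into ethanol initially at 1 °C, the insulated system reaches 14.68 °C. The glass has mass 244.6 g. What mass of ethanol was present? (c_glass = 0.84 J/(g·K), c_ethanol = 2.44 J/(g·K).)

Conservation of energy gives ΣQ = 0:
244.6×0.84×(14.68 − 145.4) + m×2.44×(14.68 − 1) = 0
33.38 m = 26858
m = 26858/33.38 ≈ 804.6 g

m ≈ 805 g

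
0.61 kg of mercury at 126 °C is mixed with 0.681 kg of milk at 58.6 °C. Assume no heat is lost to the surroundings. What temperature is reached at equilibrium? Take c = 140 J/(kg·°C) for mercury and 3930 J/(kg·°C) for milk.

|Q_mercury| = |Q_milk|:
0.61·140·(126 − T) = 0.681·3930·(T − 58.6)
85.4(126 − T) = 2676.3(T − 58.6)
2761.7 T = 167593  ⇒  T ≈ 60.68 °C

T_f ≈ 60.7 °C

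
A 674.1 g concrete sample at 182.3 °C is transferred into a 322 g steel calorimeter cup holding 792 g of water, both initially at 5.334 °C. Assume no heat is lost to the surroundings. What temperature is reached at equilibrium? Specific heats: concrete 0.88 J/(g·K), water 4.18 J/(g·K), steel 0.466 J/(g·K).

T_f ≈ 31.2 °C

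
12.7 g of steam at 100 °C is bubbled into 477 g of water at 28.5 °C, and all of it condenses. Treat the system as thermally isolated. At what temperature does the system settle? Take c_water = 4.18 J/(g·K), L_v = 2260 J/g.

T_f ≈ 44.4 °C

Net heat exchanged in the isolated system is zero:
condense steam: −12.7×2260 = −28702; condensed water 100 °C→T: 53.09(T − 100); water warms: 477×4.18×(T − 28.5) = 1993.9(T − 28.5)
2046.9 T = 28702 + 5308.6 + 56825 = 90836
T ≈ 44.38 °C (< 100 °C, so full condensation is consistent).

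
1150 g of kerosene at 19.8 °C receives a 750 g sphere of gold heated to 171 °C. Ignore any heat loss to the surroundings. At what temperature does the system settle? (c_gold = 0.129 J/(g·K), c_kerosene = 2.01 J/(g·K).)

T_f ≈ 25.9 °C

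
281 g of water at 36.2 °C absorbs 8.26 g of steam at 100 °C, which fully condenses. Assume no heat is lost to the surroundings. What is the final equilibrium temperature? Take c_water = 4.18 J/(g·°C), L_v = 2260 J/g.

T_f ≈ 53.5 °C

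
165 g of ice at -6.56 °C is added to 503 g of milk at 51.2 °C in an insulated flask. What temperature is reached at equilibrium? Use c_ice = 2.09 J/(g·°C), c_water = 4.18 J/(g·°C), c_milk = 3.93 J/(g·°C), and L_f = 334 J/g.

T_f ≈ 16.4 °C

Setting the total heat transfer to zero:
warm ice to 0 °C: 165×2.09×(0 − (-6.56)) = 2262.2; latent heat to melt: 165×334 = 55110; meltwater 0→T: 165×4.18×T = 689.7 T; milk: 1976.8(T − 51.2)
2666.5 T = 101212 − 57372 = 43839
T ≈ 16.44 °C — above 0 °C, consistent with complete melting.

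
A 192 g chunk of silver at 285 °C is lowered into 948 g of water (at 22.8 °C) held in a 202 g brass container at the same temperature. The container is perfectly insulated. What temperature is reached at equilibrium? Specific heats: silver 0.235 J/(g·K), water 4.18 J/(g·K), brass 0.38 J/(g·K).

Let T be the final temperature. ΣQ_i = 0:
192×0.235×(T − 285) + 948×4.18×(T − 22.8) + 202×0.38×(T − 22.8) = 0
45.12(T − 285) + 3962.6(T − 22.8) + 76.76(T − 22.8) = 0
4084.5 T = 104958
T = 104958/4084.5 ≈ 25.70 °C

T_f ≈ 25.7 °C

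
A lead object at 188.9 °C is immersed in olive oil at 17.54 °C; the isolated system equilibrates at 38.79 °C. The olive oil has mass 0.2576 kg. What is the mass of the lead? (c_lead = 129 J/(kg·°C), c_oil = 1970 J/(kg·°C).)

Heat lost by the lead = heat gained by the oil:
m×129×(188.9 − 38.79) = 0.2576×1970×(38.79 − 17.54)
19364 m = 10784  ⇒  m ≈ 0.5569 kg

m ≈ 0.557 kg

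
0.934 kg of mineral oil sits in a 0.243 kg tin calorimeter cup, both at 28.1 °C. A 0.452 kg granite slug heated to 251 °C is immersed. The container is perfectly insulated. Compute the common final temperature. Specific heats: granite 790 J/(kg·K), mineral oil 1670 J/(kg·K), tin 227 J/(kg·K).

T_f ≈ 68.5 °C

Net heat exchanged in the isolated system is zero:
0.452·790·(T − 251) + 0.934·1670·(T − 28.1) + 0.243·227·(T − 28.1) = 0
357.08(T − 251) + 1559.8(T − 28.1) + 55.16(T − 28.1) = 0
(357.08 + 1559.8 + 55.16) T = 357.08·251 + 1559.8·28.1 + 55.16·28.1
T = 135007/1972 ≈ 68.46 °C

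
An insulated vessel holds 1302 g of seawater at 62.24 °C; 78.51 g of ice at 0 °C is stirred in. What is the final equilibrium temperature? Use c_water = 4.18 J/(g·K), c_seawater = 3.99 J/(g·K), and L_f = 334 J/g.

T_f ≈ 53.8 °C

Taking heat into each body as positive, Σ m c ΔT = 0:
melt ice: 78.51×334 = 26222
  meltwater 0→T: 78.51×4.18×T = 328.17 T
  seawater cools: 1302×3.99×(T − 62.24) = 5195(T − 62.24)
5523.2 T = 323336 − 26222 = 297113
T ≈ 53.79 °C. Since T > 0 °C, the all-ice-melts assumption holds.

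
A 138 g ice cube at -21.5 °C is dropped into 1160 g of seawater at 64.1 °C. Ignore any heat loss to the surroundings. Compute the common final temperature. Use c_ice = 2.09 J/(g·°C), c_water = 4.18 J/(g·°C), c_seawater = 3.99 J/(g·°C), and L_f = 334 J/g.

Energy balance with sensible and latent terms:
ice -21.5→0 °C: 138×2.09×21.5 = 6201
  fusion: m_ice L_f = 138×334 = 46092
  meltwater 0→T: 138×4.18×T = 576.84 T
  seawater cools: 1160×3.99×(T − 64.1) = 4628.4(T − 64.1)
5205.2 T = 296680 − 52293 = 244387
T ≈ 46.95 °C. Since T > 0 °C, the all-ice-melts assumption holds.

T_f ≈ 47.0 °C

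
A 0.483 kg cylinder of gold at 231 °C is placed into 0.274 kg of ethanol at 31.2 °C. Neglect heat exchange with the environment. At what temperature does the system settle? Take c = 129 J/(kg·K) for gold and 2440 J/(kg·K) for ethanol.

T_f ≈ 48.2 °C

T_f is the heat-capacity-weighted average of the initial temperatures:
T_f = (62.31×231 + 668.56×31.2) / (62.31 + 668.56)
    = 35252 / 730.87 ≈ 48.23 °C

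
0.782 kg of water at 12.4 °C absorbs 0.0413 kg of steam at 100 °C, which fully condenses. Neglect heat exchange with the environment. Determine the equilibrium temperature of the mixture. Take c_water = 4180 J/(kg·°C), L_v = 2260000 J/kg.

T_f ≈ 43.9 °C

Sum of m c ΔT and latent-heat terms is zero:
steam→water at 100 °C releases m L_v = 0.0413·2260000 = 93338; condensate cools 100→T: 0.0413·4180·(T − 100) = 172.63(T − 100); original water: 3268.8(T − 12.4)
3441.4 T = 93338 + 17263 + 40533 = 151134
T ≈ 43.92 °C (< 100 °C, so full condensation is consistent).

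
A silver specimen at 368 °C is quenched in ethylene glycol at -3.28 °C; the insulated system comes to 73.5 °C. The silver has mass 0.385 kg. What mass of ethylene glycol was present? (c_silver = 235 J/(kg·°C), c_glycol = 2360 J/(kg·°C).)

m ≈ 0.147 kg

Heat lost by the silver = heat gained by the glycol:
0.385×235×(368 − 73.5) = m×2360×(73.5 − (-3.28))
181201 m = 26645  ⇒  m ≈ 0.147 kg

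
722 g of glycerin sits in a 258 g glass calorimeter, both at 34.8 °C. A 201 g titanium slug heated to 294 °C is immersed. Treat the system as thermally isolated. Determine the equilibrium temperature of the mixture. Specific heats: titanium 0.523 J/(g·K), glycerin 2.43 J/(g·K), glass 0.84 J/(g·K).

T_f = Σ m_i c_i T_i / Σ m_i c_i:
T_f = (105.12×294 + 1754.5×34.8 + 216.72×34.8) / (105.12 + 1754.5 + 216.72)
    = 99503 / 2076.3 ≈ 47.92 °C

T_f ≈ 47.9 °C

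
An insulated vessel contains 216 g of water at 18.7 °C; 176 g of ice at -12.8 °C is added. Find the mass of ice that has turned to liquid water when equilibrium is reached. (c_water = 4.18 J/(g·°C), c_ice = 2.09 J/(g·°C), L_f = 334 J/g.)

Water can give up m c ΔT = 216×4.18×18.7 = 16884 J before reaching 0 °C.
Of that, 176×2.09×12.8 = 4708.4 J goes to bring the ice to 0 °C, leaving 12176 J.
To melt every bit of ice: 176×334 = 58784 J.
That's not enough to melt it all — equilibrium is at 0 °C with ice remaining.
Mass melted = 12176/334 ≈ 36.45 g.

m_melted ≈ 36.5 g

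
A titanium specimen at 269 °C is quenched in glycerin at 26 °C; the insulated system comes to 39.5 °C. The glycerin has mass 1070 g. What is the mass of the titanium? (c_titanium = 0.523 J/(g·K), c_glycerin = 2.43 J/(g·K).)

m ≈ 292 g

|Q_titanium| = |Q_glycerin|:
m×0.523×(269 − 39.5) = 1070×2.43×(39.5 − 26)
120.03 m = 35101  ⇒  m ≈ 292.4 g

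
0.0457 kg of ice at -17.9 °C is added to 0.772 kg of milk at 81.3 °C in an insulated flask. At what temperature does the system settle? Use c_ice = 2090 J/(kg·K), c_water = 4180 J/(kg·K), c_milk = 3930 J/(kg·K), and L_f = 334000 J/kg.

Energy conservation, ΣQ = 0:
warm ice to 0 °C: 0.0457·2090·(0 − (-17.9)) = 1709.7
  fusion: m_ice L_f = 0.0457·334000 = 15264
  meltwater 0→T: 0.0457·4180·T = 191.03 T
  milk cools: 0.772·3930·(T − 81.3) = 3034(T − 81.3)
3225 T = 246661 − 16973 = 229687
T ≈ 71.22 °C — above 0 °C, consistent with complete melting.

T_f ≈ 71.2 °C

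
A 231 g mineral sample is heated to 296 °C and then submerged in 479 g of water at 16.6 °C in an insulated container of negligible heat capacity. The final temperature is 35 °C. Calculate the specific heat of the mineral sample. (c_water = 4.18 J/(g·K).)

c ≈ 0.611 J/(g·K)

Net heat exchanged in the isolated system is zero:
231×c×(35 − 296) + 479×4.18×(35 − 16.6) = 0
-60291 c = -36841
c = -36841/-60291 ≈ 0.6111 J/(g·K)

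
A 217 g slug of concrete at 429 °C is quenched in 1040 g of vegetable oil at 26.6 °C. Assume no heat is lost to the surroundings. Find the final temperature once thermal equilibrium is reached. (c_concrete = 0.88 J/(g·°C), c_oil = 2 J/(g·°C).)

Net heat exchanged in the isolated system is zero:
217*0.88*(T − 429) + 1040*2*(T − 26.6) = 0
190.96(T − 429) + 2080(T − 26.6) = 0
(190.96 + 2080) T = 190.96*429 + 2080*26.6
T ≈ 60.44 °C

T_f ≈ 60.4 °C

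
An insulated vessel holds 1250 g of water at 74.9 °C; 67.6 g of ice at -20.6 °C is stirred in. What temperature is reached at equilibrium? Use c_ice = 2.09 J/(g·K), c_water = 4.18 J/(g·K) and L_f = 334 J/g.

Heat gained plus heat lost sum to zero:
warm ice to 0 °C: 67.6×2.09×(0 − (-20.6)) = 2910.5; melt ice: 67.6×334 = 22578; warm the meltwater: 282.57 T; water: 5225(T − 74.9)
5507.6 T = 391353 − 25489 = 365864
T ≈ 66.43 °C. Since T > 0 °C, the all-ice-melts assumption holds.

T_f ≈ 66.4 °C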